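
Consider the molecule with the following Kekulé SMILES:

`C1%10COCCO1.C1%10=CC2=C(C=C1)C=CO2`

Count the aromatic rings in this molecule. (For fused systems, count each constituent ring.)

The SMILES encodes a six-membered saturated ring with oxygens at positions 1 and 4; a six-membered carbon ring with three alternating C=C double bonds, fused to a five-membered ring containing one oxygen and two C=C double bonds.
The 6-membered ring with two oxygens (1,4) has only sp³ atoms, so it is not fully conjugated — not aromatic (1,4-dioxane).
The fused 6/5-membered bicyclic (with one oxygen) is a single π system with 9 sp² atoms and 10 π electrons from ring double bonds plus a heteroatom lone pair. 10 = 4(2)+2, so the system is aromatic and both rings count as aromatic (benzofuran).
2 of the 3 rings are aromatic. Total: 2.

2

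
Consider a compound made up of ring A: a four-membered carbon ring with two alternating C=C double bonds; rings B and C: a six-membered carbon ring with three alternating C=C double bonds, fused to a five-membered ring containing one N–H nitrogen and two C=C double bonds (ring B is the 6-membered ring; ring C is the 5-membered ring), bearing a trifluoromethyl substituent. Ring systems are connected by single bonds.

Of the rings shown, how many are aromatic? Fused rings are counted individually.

Ring A has only sp² ring atoms; a planar conformation would have a fully conjugated π system of 4 electrons. But 4 = 4(1), which is 4n not 4n+2, so ring A is not aromatic (cyclobutadiene) — cyclobutadiene is antiaromatic and distorts to a rectangle.
Rings B and C form a fused bicyclic system (with one N–H) with 9 sp² atoms and 10 π electrons from ring double bonds plus a heteroatom lone pair. 10 = 4(2)+2, so the system is aromatic and both rings count as aromatic (indole).
Aromatic: B, C. Total: 2.

2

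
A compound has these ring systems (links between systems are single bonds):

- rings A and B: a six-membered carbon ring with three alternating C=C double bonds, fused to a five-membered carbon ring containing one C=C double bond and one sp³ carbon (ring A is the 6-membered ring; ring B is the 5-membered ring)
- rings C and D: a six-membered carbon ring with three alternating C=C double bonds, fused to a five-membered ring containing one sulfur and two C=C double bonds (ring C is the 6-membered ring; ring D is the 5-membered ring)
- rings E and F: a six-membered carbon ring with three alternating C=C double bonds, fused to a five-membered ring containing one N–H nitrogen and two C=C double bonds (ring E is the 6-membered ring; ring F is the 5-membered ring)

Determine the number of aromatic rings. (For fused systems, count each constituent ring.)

5

Ring A is planar and fully conjugated; 3 ring double bonds give 6 π electrons. 6 = 4(1)+2, so ring A is aromatic (benzene ring).
Ring B has one sp³ carbon, so it is not fully conjugated — not aromatic (cyclopentene ring).
Rings C and D form a fused bicyclic system (with one sulfur) with 9 sp² atoms and 10 π electrons from ring double bonds plus a heteroatom lone pair. 10 = 4(2)+2, so the system is aromatic and both rings count as aromatic (benzothiophene).
Rings E and F form a fused bicyclic system (with one N–H) with 9 sp² atoms and 10 π electrons from ring double bonds plus a heteroatom lone pair. 10 = 4(2)+2, so the system is aromatic and both rings count as aromatic (indole).
Aromatic: A, C, D, E, F. Total: 5.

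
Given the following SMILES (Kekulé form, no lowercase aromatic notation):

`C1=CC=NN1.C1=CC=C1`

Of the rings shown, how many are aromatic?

1

The SMILES encodes a five-membered ring with two adjacent nitrogens (one bearing H, one in a double bond) and two double bonds; a four-membered carbon ring with two alternating C=C double bonds.
The 5-membered ring with two adjacent nitrogens (one N–H, one =N–) is planar and fully conjugated; 2 ring double bonds (4 π electrons) plus a heteroatom lone pair (2) give 6 π electrons. Since 6 = 4n+2 (n=1), it is aromatic (pyrazole).
The 4-membered ring has only sp² ring atoms; a planar conformation would have a fully conjugated π system of 4 electrons. But 4 = 4(1), which is 4n not 4n+2, so it is not aromatic (cyclobutadiene) — cyclobutadiene is antiaromatic and distorts to a rectangle.
1 of the 2 rings is aromatic. Total: 1.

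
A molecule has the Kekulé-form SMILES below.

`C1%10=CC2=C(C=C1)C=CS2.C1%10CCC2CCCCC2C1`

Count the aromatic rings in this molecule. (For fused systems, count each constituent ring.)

2

The SMILES encodes a six-membered carbon ring with three alternating C=C double bonds, fused to a five-membered ring containing one sulfur and two C=C double bonds; two fused six-membered saturated carbon rings.
The fused 6/5-membered bicyclic (with one sulfur) is a single π system with 9 sp² atoms and 10 π electrons from ring double bonds plus a heteroatom lone pair. 10 = 4(2)+2, so the system is aromatic and both rings count as aromatic (benzothiophene).
The 6-membered ring has only sp³ atoms, so it is not fully conjugated — not aromatic (cyclohexane ring).
The second 6-membered ring has only sp³ atoms, so it is not fully conjugated — not aromatic (cyclohexane ring).
2 of the 4 rings are aromatic. Total: 2.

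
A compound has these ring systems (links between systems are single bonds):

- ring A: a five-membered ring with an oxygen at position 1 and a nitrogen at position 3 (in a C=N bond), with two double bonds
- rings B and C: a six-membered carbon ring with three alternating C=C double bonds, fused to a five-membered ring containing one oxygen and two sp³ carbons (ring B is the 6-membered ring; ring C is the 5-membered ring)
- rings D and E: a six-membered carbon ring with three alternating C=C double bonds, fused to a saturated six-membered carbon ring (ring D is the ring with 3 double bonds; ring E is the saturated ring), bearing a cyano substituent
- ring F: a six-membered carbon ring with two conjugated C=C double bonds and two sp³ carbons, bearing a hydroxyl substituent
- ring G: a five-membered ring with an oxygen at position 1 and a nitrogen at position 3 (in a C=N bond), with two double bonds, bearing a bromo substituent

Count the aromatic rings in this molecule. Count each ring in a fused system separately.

4

Ring A is planar and fully conjugated; 2 ring double bonds (4 π electrons) plus a heteroatom lone pair (2) give 6 π electrons. That satisfies 4n+2 with n=1, so ring A is aromatic (oxazole).
Ring B has a continuous p-orbital overlap around the ring; 3 ring double bonds give 6 π electrons. 6 = 4(1)+2, so ring B is aromatic (benzene ring).
Ring C has two sp³ carbons, so it is not fully conjugated — not aromatic (oxolane ring).
Ring D has a continuous p-orbital overlap around the ring; 3 ring double bonds give 6 π electrons. 6 = 4(1)+2, so ring D is aromatic (benzene ring).
Ring E has four sp³ carbons, so it is not fully conjugated — not aromatic (cyclohexane ring).
Ring F has two sp³ carbons, so it is not fully conjugated — not aromatic (1,3-cyclohexadiene).
Ring G is fully conjugated (every ring atom contributes a p orbital); 2 ring double bonds (4 π electrons) plus a heteroatom lone pair (2) give 6 π electrons. That satisfies 4n+2 with n=1, so ring G is aromatic (oxazole).
Aromatic: A, B, D, G. Total: 4.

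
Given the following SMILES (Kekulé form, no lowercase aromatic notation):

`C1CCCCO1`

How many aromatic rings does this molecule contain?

0

The SMILES encodes a six-membered saturated ring of five carbons and one oxygen.
The 6-membered ring with one oxygen has only sp³ atoms, so it is not fully conjugated — not aromatic (tetrahydropyran).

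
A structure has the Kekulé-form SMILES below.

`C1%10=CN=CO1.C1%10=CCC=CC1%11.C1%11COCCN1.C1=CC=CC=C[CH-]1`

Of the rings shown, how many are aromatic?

The SMILES encodes a five-membered ring with an oxygen at position 1 and a nitrogen at position 3 (in a C=N bond), with two double bonds; a six-membered carbon ring with two isolated C=C double bonds and two sp³ carbons; a six-membered saturated ring with an oxygen and an N–H nitrogen at positions 1 and 4; a seven-membered all-carbon ring bearing a negative charge on one carbon, with three C=C double bonds.
The 5-membered ring with one oxygen and one =N– is planar and fully conjugated; 2 ring double bonds (4 π electrons) plus a heteroatom lone pair (2) give 6 π electrons. 6 = 4(1)+2, so it is aromatic (oxazole).
The 6-membered ring has two sp³ carbons, so it is not fully conjugated — not aromatic (1,4-cyclohexadiene).
The 6-membered ring with one oxygen and one N–H (1,4) has only sp³ atoms, so it is not fully conjugated — not aromatic (morpholine).
The 7-membered ring has only sp² ring atoms; a planar conformation would have a fully conjugated π system of 8 electrons. But 8 = 4(2), which is 4n not 4n+2, so it is not aromatic (cycloheptatrienyl anion).
1 of the 4 rings is aromatic. Total: 1.

1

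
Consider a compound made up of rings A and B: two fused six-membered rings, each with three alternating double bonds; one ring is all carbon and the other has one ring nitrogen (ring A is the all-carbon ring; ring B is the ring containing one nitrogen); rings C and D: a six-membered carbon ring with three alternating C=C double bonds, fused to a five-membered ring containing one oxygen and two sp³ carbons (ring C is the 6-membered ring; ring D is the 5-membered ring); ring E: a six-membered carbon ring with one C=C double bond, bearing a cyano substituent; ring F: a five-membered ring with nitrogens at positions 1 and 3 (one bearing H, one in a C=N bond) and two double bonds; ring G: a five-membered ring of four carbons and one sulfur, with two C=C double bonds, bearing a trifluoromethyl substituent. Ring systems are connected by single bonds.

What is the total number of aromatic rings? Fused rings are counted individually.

Rings A and B form a fused bicyclic system (with one nitrogen) with 10 sp² atoms and 10 π electrons from ring double bonds. 10 = 4(2)+2, so the system is aromatic and both rings count as aromatic (quinoline).
Ring C is planar and fully conjugated; 3 ring double bonds give 6 π electrons. That satisfies 4n+2 with n=1, so ring C is aromatic (benzene ring).
Ring D has two sp³ carbons, so it is not fully conjugated — not aromatic (oxolane ring).
Ring E has four sp³ carbons, so it is not fully conjugated — not aromatic (cyclohexene).
Ring F is fully conjugated (every ring atom contributes a p orbital); 2 ring double bonds (4 π electrons) plus a heteroatom lone pair (2) give 6 π electrons. 6 = 4(1)+2, so ring F is aromatic (imidazole).
Ring G is planar and fully conjugated; 2 ring double bonds (4 π electrons) plus a heteroatom lone pair (2) give 6 π electrons. 6 = 4(1)+2, so ring G is aromatic (thiophene).
Aromatic: A, B, C, F, G. Total: 5.

5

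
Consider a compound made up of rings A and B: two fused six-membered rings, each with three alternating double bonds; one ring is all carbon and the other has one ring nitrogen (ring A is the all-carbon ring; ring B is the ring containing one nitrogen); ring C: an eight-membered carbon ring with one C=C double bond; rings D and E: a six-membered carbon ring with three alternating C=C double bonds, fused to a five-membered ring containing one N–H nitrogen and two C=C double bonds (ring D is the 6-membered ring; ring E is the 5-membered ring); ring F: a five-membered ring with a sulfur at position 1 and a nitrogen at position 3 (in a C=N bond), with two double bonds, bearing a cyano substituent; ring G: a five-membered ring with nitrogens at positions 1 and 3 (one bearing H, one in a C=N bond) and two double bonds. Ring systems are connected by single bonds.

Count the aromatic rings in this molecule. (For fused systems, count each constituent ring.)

6

Rings A and B form a fused bicyclic system (with one nitrogen) with 10 sp² atoms and 10 π electrons from ring double bonds. 10 = 4(2)+2, so the system is aromatic and both rings count as aromatic (quinoline).
Ring C has six sp³ carbons, so it is not fully conjugated — not aromatic (cyclooctene).
Rings D and E form a fused bicyclic system (with one N–H) with 9 sp² atoms and 10 π electrons from ring double bonds plus a heteroatom lone pair. 10 = 4(2)+2, so the system is aromatic and both rings count as aromatic (indole).
Ring F is planar and fully conjugated; 2 ring double bonds (4 π electrons) plus a heteroatom lone pair (2) give 6 π electrons. Since 6 = 4n+2 (n=1), ring F is aromatic (thiazole).
Ring G has a continuous p-orbital overlap around the ring; 2 ring double bonds (4 π electrons) plus a heteroatom lone pair (2) give 6 π electrons. That satisfies 4n+2 with n=1, so ring G is aromatic (imidazole).
Aromatic: A, B, D, E, F, G. Total: 6.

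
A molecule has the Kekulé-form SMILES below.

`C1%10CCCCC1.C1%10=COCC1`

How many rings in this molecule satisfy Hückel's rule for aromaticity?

The SMILES encodes a six-membered saturated carbon ring; a five-membered ring of four carbons and one oxygen, with one C=C double bond and two sp³ carbons.
The 6-membered ring has only sp³ atoms, so it is not fully conjugated — not aromatic (cyclohexane).
The 5-membered ring with one oxygen has two sp³ carbons, so it is not fully conjugated — not aromatic (2,3-dihydrofuran).
None of the rings are aromatic. Total: 0.

0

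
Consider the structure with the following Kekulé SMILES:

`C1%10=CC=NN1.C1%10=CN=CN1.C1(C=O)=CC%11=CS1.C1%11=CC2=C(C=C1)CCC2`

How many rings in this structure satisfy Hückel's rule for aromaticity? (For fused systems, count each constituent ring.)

The SMILES encodes a five-membered ring with two adjacent nitrogens (one bearing H, one in a double bond) and two double bonds; a five-membered ring with nitrogens at positions 1 and 3 (one bearing H, one in a C=N bond) and two double bonds; a five-membered ring of four carbons and one sulfur, with two C=C double bonds; a six-membered carbon ring with three alternating C=C double bonds, fused to a saturated five-membered carbon ring.
The 5-membered ring with two adjacent nitrogens (one N–H, one =N–) is planar and fully conjugated; 2 ring double bonds (4 π electrons) plus a heteroatom lone pair (2) give 6 π electrons. Since 6 = 4n+2 (n=1), it is aromatic (pyrazole).
The 5-membered ring with two nitrogens (one N–H, one =N–) is planar and fully conjugated; 2 ring double bonds (4 π electrons) plus a heteroatom lone pair (2) give 6 π electrons. Since 6 = 4n+2 (n=1), it is aromatic (imidazole).
The 5-membered ring with one sulfur has a continuous p-orbital overlap around the ring; 2 ring double bonds (4 π electrons) plus a heteroatom lone pair (2) give 6 π electrons. 6 = 4(1)+2, so it is aromatic (thiophene).
The 6-membered ring is planar and fully conjugated; 3 ring double bonds give 6 π electrons. Since 6 = 4n+2 (n=1), it is aromatic (benzene ring).
The 5-membered ring has three sp³ carbons, so it is not fully conjugated — not aromatic (cyclopentane ring).
4 of the 5 rings are aromatic. Total: 4.

4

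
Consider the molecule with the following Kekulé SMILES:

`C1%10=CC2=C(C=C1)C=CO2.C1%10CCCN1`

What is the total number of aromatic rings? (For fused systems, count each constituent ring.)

2

The SMILES encodes a six-membered carbon ring with three alternating C=C double bonds, fused to a five-membered ring containing one oxygen and two C=C double bonds; a five-membered saturated ring of four carbons and one N–H nitrogen.
The fused 6/5-membered bicyclic (with one oxygen) is a single π system with 9 sp² atoms and 10 π electrons from ring double bonds plus a heteroatom lone pair. 10 = 4(2)+2, so the system is aromatic and both rings count as aromatic (benzofuran).
The 5-membered ring with one N–H has only sp³ atoms, so it is not fully conjugated — not aromatic (pyrrolidine).
2 of the 3 rings are aromatic. Total: 2.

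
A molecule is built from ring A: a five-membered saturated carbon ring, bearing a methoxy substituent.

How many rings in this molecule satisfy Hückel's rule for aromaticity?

Ring A has only sp³ atoms, so it is not fully conjugated — not aromatic (cyclopentane).

0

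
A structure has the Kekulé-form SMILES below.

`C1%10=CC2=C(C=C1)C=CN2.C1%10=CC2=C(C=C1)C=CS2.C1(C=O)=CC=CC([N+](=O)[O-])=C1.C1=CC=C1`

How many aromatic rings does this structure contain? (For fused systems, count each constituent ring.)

5

The SMILES encodes a six-membered carbon ring with three alternating C=C double bonds, fused to a five-membered ring containing one N–H nitrogen and two C=C double bonds; a six-membered carbon ring with three alternating C=C double bonds, fused to a five-membered ring containing one sulfur and two C=C double bonds; a six-membered carbon ring with three alternating C=C double bonds; a four-membered carbon ring with two alternating C=C double bonds.
The fused 6/5-membered bicyclic (with one N–H) is a single π system with 9 sp² atoms and 10 π electrons from ring double bonds plus a heteroatom lone pair. 10 = 4(2)+2, so the system is aromatic and both rings count as aromatic (indole).
The fused 6/5-membered bicyclic (with one sulfur) is a single π system with 9 sp² atoms and 10 π electrons from ring double bonds plus a heteroatom lone pair. 10 = 4(2)+2, so the system is aromatic and both rings count as aromatic (benzothiophene).
The 6-membered ring is fully conjugated (every ring atom contributes a p orbital); 3 ring double bonds give 6 π electrons. 6 = 4(1)+2, so it is aromatic (benzene).
The 4-membered ring has only sp² ring atoms; a planar conformation would have a fully conjugated π system of 4 electrons. But 4 = 4(1), which is 4n not 4n+2, so it is not aromatic (cyclobutadiene) — cyclobutadiene is antiaromatic and distorts to a rectangle.
5 of the 6 rings are aromatic. Total: 5.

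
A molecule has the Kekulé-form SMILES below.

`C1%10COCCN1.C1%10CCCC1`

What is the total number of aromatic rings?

0

The SMILES encodes a six-membered saturated ring with an oxygen and an N–H nitrogen at positions 1 and 4; a five-membered saturated carbon ring.
The 6-membered ring with one oxygen and one N–H (1,4) has only sp³ atoms, so it is not fully conjugated — not aromatic (morpholine).
The 5-membered ring has only sp³ atoms, so it is not fully conjugated — not aromatic (cyclopentane).
None of the rings are aromatic. Total: 0.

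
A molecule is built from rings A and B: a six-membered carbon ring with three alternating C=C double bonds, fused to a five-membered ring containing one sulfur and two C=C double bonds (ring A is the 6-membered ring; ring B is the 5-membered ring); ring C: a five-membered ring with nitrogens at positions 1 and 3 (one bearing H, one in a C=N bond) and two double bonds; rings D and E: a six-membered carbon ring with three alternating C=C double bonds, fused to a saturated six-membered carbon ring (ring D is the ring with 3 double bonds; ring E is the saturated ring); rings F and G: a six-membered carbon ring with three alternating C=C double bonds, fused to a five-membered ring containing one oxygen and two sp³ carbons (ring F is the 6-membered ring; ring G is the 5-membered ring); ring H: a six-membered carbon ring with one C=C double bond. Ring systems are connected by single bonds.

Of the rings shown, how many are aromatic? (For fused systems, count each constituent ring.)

Rings A and B form a fused bicyclic system (with one sulfur) with 9 sp² atoms and 10 π electrons from ring double bonds plus a heteroatom lone pair. 10 = 4(2)+2, so the system is aromatic and both rings count as aromatic (benzothiophene).
Ring C is fully conjugated (every ring atom contributes a p orbital); 2 ring double bonds (4 π electrons) plus a heteroatom lone pair (2) give 6 π electrons. Since 6 = 4n+2 (n=1), ring C is aromatic (imidazole).
Ring D is planar and fully conjugated; 3 ring double bonds give 6 π electrons. 6 = 4(1)+2, so ring D is aromatic (benzene ring).
Ring E has four sp³ carbons, so it is not fully conjugated — not aromatic (cyclohexane ring).
Ring F is planar and fully conjugated; 3 ring double bonds give 6 π electrons. 6 = 4(1)+2, so ring F is aromatic (benzene ring).
Ring G has two sp³ carbons, so it is not fully conjugated — not aromatic (oxolane ring).
Ring H has four sp³ carbons, so it is not fully conjugated — not aromatic (cyclohexene).
Aromatic: A, B, C, D, F. Total: 5.

5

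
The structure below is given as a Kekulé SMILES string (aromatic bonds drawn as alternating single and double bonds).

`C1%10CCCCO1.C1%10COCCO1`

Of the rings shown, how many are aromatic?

The SMILES encodes a six-membered saturated ring of five carbons and one oxygen; a six-membered saturated ring with oxygens at positions 1 and 4.
The 6-membered ring with one oxygen has only sp³ atoms, so it is not fully conjugated — not aromatic (tetrahydropyran).
The 6-membered ring with two oxygens (1,4) has only sp³ atoms, so it is not fully conjugated — not aromatic (1,4-dioxane).
None of the rings are aromatic. Total: 0.

0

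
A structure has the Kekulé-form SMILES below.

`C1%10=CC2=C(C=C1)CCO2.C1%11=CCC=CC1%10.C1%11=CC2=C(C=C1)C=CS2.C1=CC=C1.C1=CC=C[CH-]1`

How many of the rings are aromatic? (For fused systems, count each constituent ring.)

4

The SMILES encodes a six-membered carbon ring with three alternating C=C double bonds, fused to a five-membered ring containing one oxygen and two sp³ carbons; a six-membered carbon ring with two isolated C=C double bonds and two sp³ carbons; a six-membered carbon ring with three alternating C=C double bonds, fused to a five-membered ring containing one sulfur and two C=C double bonds; a four-membered carbon ring with two alternating C=C double bonds; a five-membered all-carbon ring bearing a negative charge on one carbon, with two C=C double bonds.
The 6-membered ring is fully conjugated (every ring atom contributes a p orbital); 3 ring double bonds give 6 π electrons. That satisfies 4n+2 with n=1, so it is aromatic (benzene ring).
The 5-membered ring with one oxygen has two sp³ carbons, so it is not fully conjugated — not aromatic (oxolane ring).
The second 6-membered ring has two sp³ carbons, so it is not fully conjugated — not aromatic (1,4-cyclohexadiene).
The fused 6/5-membered bicyclic (with one sulfur) is a single π system with 9 sp² atoms and 10 π electrons from ring double bonds plus a heteroatom lone pair. 10 = 4(2)+2, so the system is aromatic and both rings count as aromatic (benzothiophene).
The 4-membered ring has only sp² ring atoms; a planar conformation would have a fully conjugated π system of 4 electrons. But 4 = 4(1), which is 4n not 4n+2, so it is not aromatic (cyclobutadiene) — cyclobutadiene is antiaromatic and distorts to a rectangle.
The 5-membered ring has a continuous p-orbital overlap around the ring; 2 ring double bonds (4 π electrons) plus the carbanion lone pair (2) give 6 π electrons. That satisfies 4n+2 with n=1, so it is aromatic (cyclopentadienyl anion).
4 of the 7 rings are aromatic. Total: 4.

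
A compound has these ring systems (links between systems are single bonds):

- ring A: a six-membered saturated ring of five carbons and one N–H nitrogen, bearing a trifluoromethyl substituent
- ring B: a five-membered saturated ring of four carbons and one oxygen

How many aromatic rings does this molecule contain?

0

Ring A has only sp³ atoms, so it is not fully conjugated — not aromatic (piperidine).
Ring B has only sp³ atoms, so it is not fully conjugated — not aromatic (tetrahydrofuran).
No ring is aromatic. Total: 0.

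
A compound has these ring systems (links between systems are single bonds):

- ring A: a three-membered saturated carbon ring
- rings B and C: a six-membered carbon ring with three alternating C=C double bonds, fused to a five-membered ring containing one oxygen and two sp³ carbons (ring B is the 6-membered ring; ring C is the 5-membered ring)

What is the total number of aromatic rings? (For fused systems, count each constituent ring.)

1

Ring A has only sp³ atoms, so it is not fully conjugated — not aromatic (cyclopropane).
Ring B has a continuous p-orbital overlap around the ring; 3 ring double bonds give 6 π electrons. Since 6 = 4n+2 (n=1), ring B is aromatic (benzene ring).
Ring C has two sp³ carbons, so it is not fully conjugated — not aromatic (oxolane ring).
Aromatic: B. Total: 1.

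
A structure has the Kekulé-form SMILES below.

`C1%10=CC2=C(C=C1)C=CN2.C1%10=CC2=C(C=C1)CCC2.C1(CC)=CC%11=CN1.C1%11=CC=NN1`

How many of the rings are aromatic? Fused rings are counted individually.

5

The SMILES encodes a six-membered carbon ring with three alternating C=C double bonds, fused to a five-membered ring containing one N–H nitrogen and two C=C double bonds; a six-membered carbon ring with three alternating C=C double bonds, fused to a saturated five-membered carbon ring; a five-membered ring of four carbons and one nitrogen bearing a hydrogen, with two C=C double bonds; a five-membered ring with two adjacent nitrogens (one bearing H, one in a double bond) and two double bonds.
The fused 6/5-membered bicyclic (with one N–H) is a single π system with 9 sp² atoms and 10 π electrons from ring double bonds plus a heteroatom lone pair. 10 = 4(2)+2, so the system is aromatic and both rings count as aromatic (indole).
The 6-membered ring has a continuous p-orbital overlap around the ring; 3 ring double bonds give 6 π electrons. 6 = 4(1)+2, so it is aromatic (benzene ring).
The 5-membered ring has three sp³ carbons, so it is not fully conjugated — not aromatic (cyclopentane ring).
The 5-membered ring with one N–H is fully conjugated (every ring atom contributes a p orbital); 2 ring double bonds (4 π electrons) plus a heteroatom lone pair (2) give 6 π electrons. 6 = 4(1)+2, so it is aromatic (pyrrole).
The 5-membered ring with two adjacent nitrogens (one N–H, one =N–) is fully conjugated (every ring atom contributes a p orbital); 2 ring double bonds (4 π electrons) plus a heteroatom lone pair (2) give 6 π electrons. 6 = 4(1)+2, so it is aromatic (pyrazole).
5 of the 6 rings are aromatic. Total: 5.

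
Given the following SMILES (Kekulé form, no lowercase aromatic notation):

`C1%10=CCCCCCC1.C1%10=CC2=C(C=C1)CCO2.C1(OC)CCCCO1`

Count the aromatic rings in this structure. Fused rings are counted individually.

1

The SMILES encodes an eight-membered carbon ring with one C=C double bond; a six-membered carbon ring with three alternating C=C double bonds, fused to a five-membered ring containing one oxygen and two sp³ carbons; a six-membered saturated ring of five carbons and one oxygen.
The 8-membered ring has six sp³ carbons, so it is not fully conjugated — not aromatic (cyclooctene).
The 6-membered ring is planar and fully conjugated; 3 ring double bonds give 6 π electrons. That satisfies 4n+2 with n=1, so it is aromatic (benzene ring).
The 5-membered ring with one oxygen has two sp³ carbons, so it is not fully conjugated — not aromatic (oxolane ring).
The 6-membered ring with one oxygen has only sp³ atoms, so it is not fully conjugated — not aromatic (tetrahydropyran).
1 of the 4 rings is aromatic. Total: 1.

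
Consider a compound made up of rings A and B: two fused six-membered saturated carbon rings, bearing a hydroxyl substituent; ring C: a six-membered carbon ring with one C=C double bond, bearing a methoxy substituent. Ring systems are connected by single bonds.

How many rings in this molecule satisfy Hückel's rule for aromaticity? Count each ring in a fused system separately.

0

Ring A has only sp³ atoms, so it is not fully conjugated — not aromatic (cyclohexane ring).
Ring B has only sp³ atoms, so it is not fully conjugated — not aromatic (cyclohexane ring).
Ring C has four sp³ carbons, so it is not fully conjugated — not aromatic (cyclohexene).
No ring is aromatic. Total: 0.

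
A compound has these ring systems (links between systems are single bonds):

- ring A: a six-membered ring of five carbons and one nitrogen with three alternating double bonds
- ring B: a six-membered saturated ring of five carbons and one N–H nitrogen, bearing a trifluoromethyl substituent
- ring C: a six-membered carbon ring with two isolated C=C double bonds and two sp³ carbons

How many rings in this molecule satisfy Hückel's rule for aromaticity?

1

Ring A is fully conjugated (every ring atom contributes a p orbital); 3 ring double bonds give 6 π electrons. Since 6 = 4n+2 (n=1), ring A is aromatic (pyridine).
Ring B has only sp³ atoms, so it is not fully conjugated — not aromatic (piperidine).
Ring C has two sp³ carbons, so it is not fully conjugated — not aromatic (1,4-cyclohexadiene).
Aromatic: A. Total: 1.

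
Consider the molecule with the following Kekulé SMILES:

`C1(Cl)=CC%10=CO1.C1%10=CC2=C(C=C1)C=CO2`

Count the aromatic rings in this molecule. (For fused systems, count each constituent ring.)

3

The SMILES encodes a five-membered ring of four carbons and one oxygen, with two C=C double bonds; a six-membered carbon ring with three alternating C=C double bonds, fused to a five-membered ring containing one oxygen and two C=C double bonds.
The 5-membered ring with one oxygen has a continuous p-orbital overlap around the ring; 2 ring double bonds (4 π electrons) plus a heteroatom lone pair (2) give 6 π electrons. That satisfies 4n+2 with n=1, so it is aromatic (furan).
The fused 6/5-membered bicyclic (with one oxygen) is a single π system with 9 sp² atoms and 10 π electrons from ring double bonds plus a heteroatom lone pair. 10 = 4(2)+2, so the system is aromatic and both rings count as aromatic (benzofuran).
3 of the 3 rings are aromatic. Total: 3.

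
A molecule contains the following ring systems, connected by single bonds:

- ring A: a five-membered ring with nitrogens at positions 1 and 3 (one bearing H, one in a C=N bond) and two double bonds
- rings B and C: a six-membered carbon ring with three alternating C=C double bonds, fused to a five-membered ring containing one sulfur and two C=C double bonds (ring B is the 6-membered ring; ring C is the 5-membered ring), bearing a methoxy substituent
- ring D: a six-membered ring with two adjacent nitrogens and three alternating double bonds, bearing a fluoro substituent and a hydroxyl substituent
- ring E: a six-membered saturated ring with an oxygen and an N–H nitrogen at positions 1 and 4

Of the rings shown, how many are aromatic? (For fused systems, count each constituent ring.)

Ring A is fully conjugated (every ring atom contributes a p orbital); 2 ring double bonds (4 π electrons) plus a heteroatom lone pair (2) give 6 π electrons. Since 6 = 4n+2 (n=1), ring A is aromatic (imidazole).
Rings B and C form a fused bicyclic system (with one sulfur) with 9 sp² atoms and 10 π electrons from ring double bonds plus a heteroatom lone pair. 10 = 4(2)+2, so the system is aromatic and both rings count as aromatic (benzothiophene).
Ring D has a continuous p-orbital overlap around the ring; 3 ring double bonds give 6 π electrons. That satisfies 4n+2 with n=1, so ring D is aromatic (pyridazine).
Ring E has only sp³ atoms, so it is not fully conjugated — not aromatic (morpholine).
Aromatic: A, B, C, D. Total: 4.

4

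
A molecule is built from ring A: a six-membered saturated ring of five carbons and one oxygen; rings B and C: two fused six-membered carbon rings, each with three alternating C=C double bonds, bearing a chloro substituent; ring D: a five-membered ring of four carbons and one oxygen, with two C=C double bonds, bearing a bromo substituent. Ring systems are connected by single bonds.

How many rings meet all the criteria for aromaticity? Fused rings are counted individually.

3

Ring A has only sp³ atoms, so it is not fully conjugated — not aromatic (tetrahydropyran).
Rings B and C form a fused bicyclic system with 10 sp² atoms and 10 π electrons from ring double bonds. 10 = 4(2)+2, so the system is aromatic and both rings count as aromatic (naphthalene).
Ring D is planar and fully conjugated; 2 ring double bonds (4 π electrons) plus a heteroatom lone pair (2) give 6 π electrons. 6 = 4(1)+2, so ring D is aromatic (furan).
Aromatic: B, C, D. Total: 3.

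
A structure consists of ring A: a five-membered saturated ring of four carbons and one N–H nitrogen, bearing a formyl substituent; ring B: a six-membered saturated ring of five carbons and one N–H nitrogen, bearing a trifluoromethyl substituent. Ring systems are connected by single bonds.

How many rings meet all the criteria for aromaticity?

Ring A has only sp³ atoms, so it is not fully conjugated — not aromatic (pyrrolidine).
Ring B has only sp³ atoms, so it is not fully conjugated — not aromatic (piperidine).
No ring is aromatic. Total: 0.

0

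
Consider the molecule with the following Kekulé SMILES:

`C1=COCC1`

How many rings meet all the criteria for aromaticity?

The SMILES encodes a five-membered ring of four carbons and one oxygen, with one C=C double bond and two sp³ carbons.
The 5-membered ring with one oxygen has two sp³ carbons, so it is not fully conjugated — not aromatic (2,3-dihydrofuran).

0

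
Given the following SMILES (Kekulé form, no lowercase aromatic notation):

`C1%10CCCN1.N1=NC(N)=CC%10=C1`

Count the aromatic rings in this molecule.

1

The SMILES encodes a five-membered saturated ring of four carbons and one N–H nitrogen; a six-membered ring with two adjacent nitrogens and three alternating double bonds.
The 5-membered ring with one N–H has only sp³ atoms, so it is not fully conjugated — not aromatic (pyrrolidine).
The 6-membered ring with two nitrogens (1,2) is planar and fully conjugated; 3 ring double bonds give 6 π electrons. 6 = 4(1)+2, so it is aromatic (pyridazine).
1 of the 2 rings is aromatic. Total: 1.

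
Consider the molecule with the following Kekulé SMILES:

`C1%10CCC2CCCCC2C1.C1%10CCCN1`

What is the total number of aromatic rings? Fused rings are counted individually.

0

The SMILES encodes two fused six-membered saturated carbon rings; a five-membered saturated ring of four carbons and one N–H nitrogen.
The 6-membered ring has only sp³ atoms, so it is not fully conjugated — not aromatic (cyclohexane ring).
The second 6-membered ring has only sp³ atoms, so it is not fully conjugated — not aromatic (cyclohexane ring).
The 5-membered ring with one N–H has only sp³ atoms, so it is not fully conjugated — not aromatic (pyrrolidine).
None of the rings are aromatic. Total: 0.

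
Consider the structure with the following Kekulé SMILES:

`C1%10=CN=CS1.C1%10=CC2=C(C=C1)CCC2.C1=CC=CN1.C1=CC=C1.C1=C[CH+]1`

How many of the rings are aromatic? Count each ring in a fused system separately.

4

The SMILES encodes a five-membered ring with a sulfur at position 1 and a nitrogen at position 3 (in a C=N bond), with two double bonds; a six-membered carbon ring with three alternating C=C double bonds, fused to a saturated five-membered carbon ring; a five-membered ring of four carbons and one nitrogen bearing a hydrogen, with two C=C double bonds; a four-membered carbon ring with two alternating C=C double bonds; a three-membered all-carbon ring bearing a positive charge on one carbon, with one C=C double bond.
The 5-membered ring with one sulfur and one =N– has a continuous p-orbital overlap around the ring; 2 ring double bonds (4 π electrons) plus a heteroatom lone pair (2) give 6 π electrons. 6 = 4(1)+2, so it is aromatic (thiazole).
The 6-membered ring has a continuous p-orbital overlap around the ring; 3 ring double bonds give 6 π electrons. 6 = 4(1)+2, so it is aromatic (benzene ring).
The 5-membered ring has three sp³ carbons, so it is not fully conjugated — not aromatic (cyclopentane ring).
The 5-membered ring with one N–H is planar and fully conjugated; 2 ring double bonds (4 π electrons) plus a heteroatom lone pair (2) give 6 π electrons. That satisfies 4n+2 with n=1, so it is aromatic (pyrrole).
The 4-membered ring has only sp² ring atoms; a planar conformation would have a fully conjugated π system of 4 electrons. But 4 = 4(1), which is 4n not 4n+2, so it is not aromatic (cyclobutadiene) — cyclobutadiene is antiaromatic and distorts to a rectangle.
The 3-membered ring is fully conjugated (every ring atom contributes a p orbital); 1 ring double bond (2 π electrons) plus the carbocation's empty p orbital (0, but keeps the ring conjugated) give 2 π electrons. Since 2 = 4n+2 (n=0), it is aromatic (cyclopropenyl cation).
4 of the 6 rings are aromatic. Total: 4.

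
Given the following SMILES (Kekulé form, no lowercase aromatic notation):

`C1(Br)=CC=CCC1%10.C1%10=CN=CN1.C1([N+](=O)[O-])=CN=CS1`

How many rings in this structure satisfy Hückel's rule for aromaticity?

The SMILES encodes a six-membered carbon ring with two conjugated C=C double bonds and two sp³ carbons; a five-membered ring with nitrogens at positions 1 and 3 (one bearing H, one in a C=N bond) and two double bonds; a five-membered ring with a sulfur at position 1 and a nitrogen at position 3 (in a C=N bond), with two double bonds.
The 6-membered ring has two sp³ carbons, so it is not fully conjugated — not aromatic (1,3-cyclohexadiene).
The 5-membered ring with two nitrogens (one N–H, one =N–) is planar and fully conjugated; 2 ring double bonds (4 π electrons) plus a heteroatom lone pair (2) give 6 π electrons. Since 6 = 4n+2 (n=1), it is aromatic (imidazole).
The 5-membered ring with one sulfur and one =N– has a continuous p-orbital overlap around the ring; 2 ring double bonds (4 π electrons) plus a heteroatom lone pair (2) give 6 π electrons. 6 = 4(1)+2, so it is aromatic (thiazole).
2 of the 3 rings are aromatic. Total: 2.

2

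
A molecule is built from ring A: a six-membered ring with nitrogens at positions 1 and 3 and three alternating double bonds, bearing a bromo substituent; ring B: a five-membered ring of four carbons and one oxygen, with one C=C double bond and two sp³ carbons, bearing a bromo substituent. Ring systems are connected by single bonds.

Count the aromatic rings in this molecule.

Ring A has a continuous p-orbital overlap around the ring; 3 ring double bonds give 6 π electrons. 6 = 4(1)+2, so ring A is aromatic (pyrimidine).
Ring B has two sp³ carbons, so it is not fully conjugated — not aromatic (2,3-dihydrofuran).
Aromatic: A. Total: 1.

1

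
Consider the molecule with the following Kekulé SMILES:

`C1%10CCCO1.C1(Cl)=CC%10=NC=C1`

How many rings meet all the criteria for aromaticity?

1

The SMILES encodes a five-membered saturated ring of four carbons and one oxygen; a six-membered ring of five carbons and one nitrogen with three alternating double bonds.
The 5-membered ring with one oxygen has only sp³ atoms, so it is not fully conjugated — not aromatic (tetrahydrofuran).
The 6-membered ring with one nitrogen is planar and fully conjugated; 3 ring double bonds give 6 π electrons. That satisfies 4n+2 with n=1, so it is aromatic (pyridine).
1 of the 2 rings is aromatic. Total: 1.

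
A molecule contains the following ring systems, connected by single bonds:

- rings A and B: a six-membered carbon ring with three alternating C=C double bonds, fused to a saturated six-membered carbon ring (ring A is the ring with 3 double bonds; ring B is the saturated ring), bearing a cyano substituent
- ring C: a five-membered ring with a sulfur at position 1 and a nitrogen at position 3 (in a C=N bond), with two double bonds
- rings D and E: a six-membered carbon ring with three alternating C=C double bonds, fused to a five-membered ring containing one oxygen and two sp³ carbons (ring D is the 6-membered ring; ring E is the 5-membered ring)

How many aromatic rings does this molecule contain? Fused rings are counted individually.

3

Ring A has a continuous p-orbital overlap around the ring; 3 ring double bonds give 6 π electrons. 6 = 4(1)+2, so ring A is aromatic (benzene ring).
Ring B has four sp³ carbons, so it is not fully conjugated — not aromatic (cyclohexane ring).
Ring C is fully conjugated (every ring atom contributes a p orbital); 2 ring double bonds (4 π electrons) plus a heteroatom lone pair (2) give 6 π electrons. Since 6 = 4n+2 (n=1), ring C is aromatic (thiazole).
Ring D has a continuous p-orbital overlap around the ring; 3 ring double bonds give 6 π electrons. That satisfies 4n+2 with n=1, so ring D is aromatic (benzene ring).
Ring E has two sp³ carbons, so it is not fully conjugated — not aromatic (oxolane ring).
Aromatic: A, C, D. Total: 3.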